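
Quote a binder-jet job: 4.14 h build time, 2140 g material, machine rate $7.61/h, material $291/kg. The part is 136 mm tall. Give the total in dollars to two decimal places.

Time charge: 7.61 × 4.14 → $31.5054.
Feedstock cost = 291 × 2140/1000 = $622.74.
Total = 31.5054 + 622.74 = 654.2454 ≈ $654.25.

$654.25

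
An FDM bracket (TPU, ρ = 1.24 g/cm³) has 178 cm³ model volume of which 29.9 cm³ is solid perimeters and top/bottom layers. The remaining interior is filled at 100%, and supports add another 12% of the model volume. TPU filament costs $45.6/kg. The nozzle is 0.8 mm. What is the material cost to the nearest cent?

$11.27

Interior volume = 178 − 29.9 = 148.1 cm³.
Infill deposited = 1.00 × 148.1, so 148.1 cm³.
Support = 0.12 × 178, so 21.36 cm³.
Total printed volume: 29.9 + 148.1 + 21.36 → 199.36 cm³.
Mass = 199.36 × 1.24 = 247.2064 g.
At $45.6/kg: 247.2064/1000 × 45.6 = $11.27.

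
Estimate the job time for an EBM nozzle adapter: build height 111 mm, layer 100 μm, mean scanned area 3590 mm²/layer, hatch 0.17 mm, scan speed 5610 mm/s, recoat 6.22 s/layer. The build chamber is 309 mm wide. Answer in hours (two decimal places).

Layer count = ceil(111 / 0.1) = 1110.
Per-layer scan distance: 3590 / 0.17 → 21117.6 mm.
Scan time per layer: 21117.6 / 5610 → 3.7643 s.
Per-layer time: 3.7643 + 6.22 → 9.9843 s.
Build time = 1110 × 9.9843 = 11082.573 s = 3.08 hours.

3.08 hours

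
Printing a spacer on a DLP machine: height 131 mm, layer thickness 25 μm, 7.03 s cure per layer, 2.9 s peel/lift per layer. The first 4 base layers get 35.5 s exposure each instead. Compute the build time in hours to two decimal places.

Layers = ⌈131/0.025⌉ = 5240.
Burn-in layers = 4 × (35.5 + 2.9) = 153.6 s.
Regular layers: 5236 × (7.03 + 2.9) → 51993.48 s.
Sum: 153.6 + 51993.48 = 52147.08 s → 14.49 hours.

14.49 hours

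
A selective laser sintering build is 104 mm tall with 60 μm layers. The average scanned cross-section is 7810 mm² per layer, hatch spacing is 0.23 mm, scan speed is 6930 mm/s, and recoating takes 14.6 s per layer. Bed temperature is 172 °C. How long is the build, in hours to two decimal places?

Layer count = ceil(104 / 0.06) = 1734.
Scan path per layer: 7810 / 0.23 → 33956.5 mm.
Scan time per layer = 33956.5 / 6930 = 4.8999 s.
Time per layer = 4.8999 + 14.6 = 19.4999 s.
1734 layers × 19.4999 s/layer = 33812.8266 s, i.e. 9.39 hours.

9.39 hours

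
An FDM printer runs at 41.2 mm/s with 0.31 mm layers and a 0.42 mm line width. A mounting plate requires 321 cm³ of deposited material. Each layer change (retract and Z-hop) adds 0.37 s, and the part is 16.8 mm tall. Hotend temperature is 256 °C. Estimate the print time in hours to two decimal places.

16.63 hours

Extrusion cross-section: 0.31 × 0.42 → 0.1302 mm².
Path length: 321000 mm³ / 0.1302 mm² → 2465437.8 mm.
Time extruding: 2465437.8 / 41.2 → 59840.7 s.
Number of layers: 16.8 / 0.31 → 55 (rounded up).
Non-print overhead = 55 × 0.37 = 20.35 s.
Altogether 59840.7 + 20.35 = 59861.05 s, i.e. 16.63 hours.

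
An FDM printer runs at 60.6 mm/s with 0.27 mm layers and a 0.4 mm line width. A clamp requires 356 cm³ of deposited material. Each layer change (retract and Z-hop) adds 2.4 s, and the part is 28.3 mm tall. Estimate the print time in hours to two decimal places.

Line area = 0.27 × 0.4 = 0.108 mm².
Toolpath length = 356 cm³ / 0.108 mm² = 356000 / 0.108 = 3296296.3 mm.
Time extruding: 3296296.3 / 60.6 → 54394.3 s.
Number of layers: 28.3 / 0.27 → 105 (rounded up).
Z-hop total = 105 × 2.4, so 252 s.
Altogether 54394.3 + 252 = 54646.3 s, i.e. 15.18 hours.

15.18 hours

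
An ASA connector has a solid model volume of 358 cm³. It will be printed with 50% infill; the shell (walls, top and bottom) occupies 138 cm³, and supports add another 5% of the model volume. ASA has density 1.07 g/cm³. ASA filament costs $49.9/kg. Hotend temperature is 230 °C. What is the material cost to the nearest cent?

$14.20

Interior volume: 358 − 138 → 220 cm³.
Deposited infill = 0.50 × 220 = 110 cm³.
Support = 0.05 × 358, so 17.9 cm³.
Total printed volume = 138 + 110 + 17.9, so 265.9 cm³.
Mass: 265.9 × 1.07 → 284.513 g.
At $49.9/kg: 284.513/1000 × 49.9 = $14.20.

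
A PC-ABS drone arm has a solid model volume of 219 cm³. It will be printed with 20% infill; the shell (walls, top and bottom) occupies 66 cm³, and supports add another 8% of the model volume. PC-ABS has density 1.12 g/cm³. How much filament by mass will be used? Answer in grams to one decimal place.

Interior volume: 219 − 66 → 153 cm³.
Infill deposited = 0.20 × 153 = 30.6 cm³.
Support = 0.08 × 219, so 17.52 cm³.
Deposited volume = 66 + 30.6 + 17.52 = 114.12 cm³.
Mass = 114.12 × 1.12, so 127.8144 g.

127.8 g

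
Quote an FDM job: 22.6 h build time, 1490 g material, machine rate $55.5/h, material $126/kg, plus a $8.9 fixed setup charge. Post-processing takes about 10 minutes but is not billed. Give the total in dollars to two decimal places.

$1450.94

Machine cost = 55.5 × 22.6, so $1254.30.
Material charge = 126 × 1490/1000 = $187.74.
Total = 1254.30 + 187.74 + 8.9 = $1450.94.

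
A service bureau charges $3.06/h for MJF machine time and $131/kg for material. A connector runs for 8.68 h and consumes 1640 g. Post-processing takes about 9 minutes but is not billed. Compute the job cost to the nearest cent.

$241.40

Time charge: 3.06 × 8.68 → $26.5608.
Material cost = 131 × 1640/1000, so $214.84.
Job cost: 26.5608 + 214.84 = 241.4008 ≈ $241.40.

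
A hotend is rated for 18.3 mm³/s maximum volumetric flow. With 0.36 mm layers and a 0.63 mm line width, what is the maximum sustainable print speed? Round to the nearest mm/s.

81 mm/s

Extrusion cross-section = 0.36 × 0.63, so 0.2268 mm².
Max speed = 18.3 / 0.2268 = 80.69 ≈ 81 mm/s.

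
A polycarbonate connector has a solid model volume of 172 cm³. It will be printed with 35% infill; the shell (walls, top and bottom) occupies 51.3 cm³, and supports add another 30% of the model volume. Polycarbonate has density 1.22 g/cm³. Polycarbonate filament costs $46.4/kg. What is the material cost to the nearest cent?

Volume inside the shell = 172 − 51.3, so 120.7 cm³.
Infill volume: 0.35 × 120.7 → 42.245 cm³.
Support = 0.30 × 172, so 51.6 cm³.
Total extruded = 51.3 + 42.245 + 51.6 = 145.145 cm³.
Mass: 145.145 × 1.22 → 177.0769 g.
Cost = 177.0769 g / 1000 × $46.4/kg = $8.22.

$8.22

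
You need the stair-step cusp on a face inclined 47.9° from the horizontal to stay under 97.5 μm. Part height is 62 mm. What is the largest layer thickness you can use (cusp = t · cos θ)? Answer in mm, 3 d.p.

0.145 mm

Layer height = cusp / cos(47.9°) = 0.0975 / 0.6704 = 0.145 mm.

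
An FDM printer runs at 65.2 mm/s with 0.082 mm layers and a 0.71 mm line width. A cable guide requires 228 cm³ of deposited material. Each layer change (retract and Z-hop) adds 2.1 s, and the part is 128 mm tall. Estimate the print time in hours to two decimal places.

17.60 hours

Bead cross-section: 0.082 × 0.71 → 0.05822 mm².
Total extruded path = 228000/0.05822 = 3916180 mm.
Time extruding = 3916180 / 65.2, so 60064.1 s.
Layer count = ceil(128 / 0.082) = 1561.
Non-print overhead = 1561 × 2.1 = 3278.1 s.
Altogether 60064.1 + 3278.1 = 63342.2 s, i.e. 17.60 hours.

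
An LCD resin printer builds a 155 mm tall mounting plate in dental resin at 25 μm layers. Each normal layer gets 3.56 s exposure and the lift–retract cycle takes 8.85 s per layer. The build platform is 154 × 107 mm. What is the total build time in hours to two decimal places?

21.37 hours

Number of layers: 155 / 0.025 → 6200 (rounded up).
Per-layer time = 3.56 + 8.85, so 12.41 s.
Total = 6200 × 12.41 = 76942 s = 21.37 hours.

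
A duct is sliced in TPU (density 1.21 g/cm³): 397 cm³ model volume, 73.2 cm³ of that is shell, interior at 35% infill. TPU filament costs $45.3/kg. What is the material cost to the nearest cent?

$10.22

Volume inside the shell = 397 − 73.2, so 323.8 cm³.
Infill volume = 0.35 × 323.8, so 113.33 cm³.
Total extruded = 73.2 + 113.33 = 186.53 cm³.
Mass = 186.53 × 1.21 = 225.7013 g.
At $45.3/kg: 225.7013/1000 × 45.3 = $10.22.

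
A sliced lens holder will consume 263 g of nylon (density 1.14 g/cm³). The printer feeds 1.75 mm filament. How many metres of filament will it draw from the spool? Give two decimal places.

95.91 m

Extruded volume: 263/1.14 = 230.7018 cm³ (230701.8 mm³).
Cross-section of 1.75 mm filament: π·(1.75/2)² = 2.4053 mm².
L = V/A = 230701.8/2.4053 = 95913.94 mm → 95.91 m.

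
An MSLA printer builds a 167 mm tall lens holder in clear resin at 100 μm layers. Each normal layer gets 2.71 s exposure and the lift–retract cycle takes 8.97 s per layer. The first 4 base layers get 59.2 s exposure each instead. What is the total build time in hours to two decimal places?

Layer count = ceil(167 / 0.1) = 1670.
Bottom layers = 4 × (59.2 + 8.97) = 272.68 s.
Remaining layers: 1666 × (2.71 + 8.97) → 19458.88 s.
Sum: 272.68 + 19458.88 = 19731.56 s → 5.48 hours.

5.48 hours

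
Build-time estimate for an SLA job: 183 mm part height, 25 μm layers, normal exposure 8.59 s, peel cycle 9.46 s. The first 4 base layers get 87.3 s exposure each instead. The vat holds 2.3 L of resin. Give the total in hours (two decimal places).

36.79 hours

Number of layers: 183 / 0.025 → 7320 (rounded up).
Base layers: 4 × (87.3 + 9.46) → 387.04 s.
Regular layers = 7316 × (8.59 + 9.46), so 132053.8 s.
Sum: 387.04 + 132053.8 = 132440.84 s → 36.79 hours.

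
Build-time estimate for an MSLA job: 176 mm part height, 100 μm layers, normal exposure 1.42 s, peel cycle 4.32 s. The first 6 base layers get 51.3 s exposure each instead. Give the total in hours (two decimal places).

2.89 hours

Layers = ⌈176/0.1⌉ = 1760.
Base layers: 6 × (51.3 + 4.32) → 333.72 s.
Normal layers = 1754 × (1.42 + 4.32), so 10067.96 s.
Total = 333.72 + 10067.96 = 10401.68 s = 2.89 hours.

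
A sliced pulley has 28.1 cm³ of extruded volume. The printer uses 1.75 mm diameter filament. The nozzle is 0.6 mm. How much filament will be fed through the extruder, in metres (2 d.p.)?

11.68 m

Filament cross-section = π × (1.75/2)² = 2.4053 mm².
L = 28100 mm³ / 2.4053 mm² = 11682.53 mm, i.e. 11.68 m.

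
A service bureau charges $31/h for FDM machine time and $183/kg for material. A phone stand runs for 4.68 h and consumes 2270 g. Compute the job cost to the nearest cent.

Machine-time cost = 31 × 4.68 = $145.08.
Material cost = 183 × 2270/1000 = $415.41.
Job cost: 145.08 + 415.41 = $560.49.

$560.49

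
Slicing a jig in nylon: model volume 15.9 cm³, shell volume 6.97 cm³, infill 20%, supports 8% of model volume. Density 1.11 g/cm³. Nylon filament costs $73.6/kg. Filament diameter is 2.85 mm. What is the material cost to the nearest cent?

Volume inside the shell: 15.9 − 6.97 → 8.93 cm³.
Infill deposited: 0.20 × 8.93 → 1.786 cm³.
Support: 0.08 × 15.9 → 1.272 cm³.
Total extruded = 6.97 + 1.786 + 1.272, so 10.028 cm³.
Mass: 10.028 × 1.11 → 11.13108 g.
Cost = 11.13108 g / 1000 × $73.6/kg = $0.82.

$0.82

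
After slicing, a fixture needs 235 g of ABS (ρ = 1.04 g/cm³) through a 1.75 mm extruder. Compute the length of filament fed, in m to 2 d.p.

Extruded volume: 235/1.04 = 225.9615 cm³ (225961.5 mm³).
A = π r² = π × 0.875² = 2.4053 mm².
L = V/A = 225961.5/2.4053 = 93943.17 mm → 93.94 m.

93.94 m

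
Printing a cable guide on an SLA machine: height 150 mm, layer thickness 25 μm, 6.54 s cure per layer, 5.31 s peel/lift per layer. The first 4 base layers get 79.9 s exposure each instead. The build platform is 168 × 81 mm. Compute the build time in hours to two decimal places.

19.83 hours

Number of layers: 150 / 0.025 → 6000 (rounded up).
Base layers = 4 × (79.9 + 5.31) = 340.84 s.
Regular layers = 5996 × (6.54 + 5.31), so 71052.6 s.
Sum: 340.84 + 71052.6 = 71393.44 s → 19.83 hours.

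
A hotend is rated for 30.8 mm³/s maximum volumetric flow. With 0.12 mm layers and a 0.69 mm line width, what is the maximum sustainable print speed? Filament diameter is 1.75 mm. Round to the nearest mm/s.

Bead cross-section = 0.12 × 0.69, so 0.0828 mm².
v_max = Q/A = 30.8/0.0828 = 371.98 mm/s → 372 mm/s.

372 mm/s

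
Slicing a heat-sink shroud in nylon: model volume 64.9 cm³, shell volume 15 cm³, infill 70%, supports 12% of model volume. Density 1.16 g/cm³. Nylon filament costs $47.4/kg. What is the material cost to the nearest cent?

Infill region: 64.9 − 15 → 49.9 cm³.
Infill deposited = 0.70 × 49.9, so 34.93 cm³.
Support = 0.12 × 64.9 = 7.788 cm³.
Total extruded: 15 + 34.93 + 7.788 → 57.718 cm³.
Mass: 57.718 × 1.16 → 66.95288 g.
At $47.4/kg: 66.95288/1000 × 47.4 = $3.17.

$3.17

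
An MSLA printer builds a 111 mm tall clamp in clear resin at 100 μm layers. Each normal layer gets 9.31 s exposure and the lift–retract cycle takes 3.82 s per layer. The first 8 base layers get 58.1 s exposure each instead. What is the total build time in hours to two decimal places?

4.16 hours

Layer count = ceil(111 / 0.1) = 1110.
Bottom layers: 8 × (58.1 + 3.82) → 495.36 s.
Normal layers: 1102 × (9.31 + 3.82) → 14469.26 s.
Total = 495.36 + 14469.26 = 14964.62 s = 4.16 hours.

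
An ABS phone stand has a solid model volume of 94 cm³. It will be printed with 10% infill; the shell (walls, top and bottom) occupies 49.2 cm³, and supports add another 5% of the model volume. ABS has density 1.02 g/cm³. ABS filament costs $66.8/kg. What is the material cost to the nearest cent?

$3.98

Interior volume: 94 − 49.2 → 44.8 cm³.
Deposited infill = 0.10 × 44.8, so 4.48 cm³.
Support = 0.05 × 94 = 4.7 cm³.
Total extruded: 49.2 + 4.48 + 4.7 → 58.38 cm³.
Mass = 58.38 × 1.02 = 59.5476 g.
At $66.8/kg: 59.5476/1000 × 66.8 = $3.98.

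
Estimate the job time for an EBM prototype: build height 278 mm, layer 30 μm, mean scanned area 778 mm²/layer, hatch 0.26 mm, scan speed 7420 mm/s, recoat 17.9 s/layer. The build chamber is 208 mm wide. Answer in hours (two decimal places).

Layers = ⌈278/0.03⌉ = 9267.
Hatch length per layer = 778 / 0.26, so 2992.3 mm.
Per-layer scan time = 2992.3 / 7420, so 0.4033 s.
Per-layer time = 0.4033 + 17.9 = 18.3033 s.
Build time = 9267 × 18.3033 = 169616.6811 s = 47.12 hours.

47.12 hours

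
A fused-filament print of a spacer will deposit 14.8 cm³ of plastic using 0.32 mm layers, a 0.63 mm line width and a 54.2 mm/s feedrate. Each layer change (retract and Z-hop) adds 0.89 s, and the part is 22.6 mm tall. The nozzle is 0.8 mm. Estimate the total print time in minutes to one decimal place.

Line area = 0.32 × 0.63, so 0.2016 mm².
Path length: 14800 mm³ / 0.2016 mm² → 73412.7 mm.
Extrusion time = 73412.7 / 54.2, so 1354.5 s.
Layer count = ceil(22.6 / 0.32) = 71.
Non-print overhead = 71 × 0.89, so 63.19 s.
Total = 1354.5 + 63.19 = 1417.69 s = 23.6 minutes.

23.6 minutes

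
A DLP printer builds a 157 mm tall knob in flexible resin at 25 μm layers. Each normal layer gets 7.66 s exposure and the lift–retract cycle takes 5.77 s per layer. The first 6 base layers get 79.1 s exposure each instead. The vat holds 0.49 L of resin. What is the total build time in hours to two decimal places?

23.55 hours

Number of layers: 157 / 0.025 → 6280 (rounded up).
Bottom layers = 6 × (79.1 + 5.77) = 509.22 s.
Normal layers: 6274 × (7.66 + 5.77) → 84259.82 s.
Total = 509.22 + 84259.82 = 84769.04 s = 23.55 hours.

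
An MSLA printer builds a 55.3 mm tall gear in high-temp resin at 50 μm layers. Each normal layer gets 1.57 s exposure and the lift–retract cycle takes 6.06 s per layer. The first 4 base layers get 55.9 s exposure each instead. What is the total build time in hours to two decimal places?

Number of layers: 55.3 / 0.05 → 1106 (rounded up).
Base layers = 4 × (55.9 + 6.06) = 247.84 s.
Regular layers = 1102 × (1.57 + 6.06) = 8408.26 s.
Total = 247.84 + 8408.26 = 8656.1 s = 2.40 hours.

2.40 hours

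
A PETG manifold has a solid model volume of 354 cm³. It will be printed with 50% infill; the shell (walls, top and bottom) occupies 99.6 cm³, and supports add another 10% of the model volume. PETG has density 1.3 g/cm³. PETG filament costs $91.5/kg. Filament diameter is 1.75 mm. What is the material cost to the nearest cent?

$31.19

Volume inside the shell: 354 − 99.6 → 254.4 cm³.
Deposited infill = 0.50 × 254.4, so 127.2 cm³.
Support = 0.10 × 354, so 35.4 cm³.
Total extruded = 99.6 + 127.2 + 35.4 = 262.2 cm³.
Mass = 262.2 × 1.3 = 340.86 g.
Cost = 340.86 g / 1000 × $91.5/kg = $31.19.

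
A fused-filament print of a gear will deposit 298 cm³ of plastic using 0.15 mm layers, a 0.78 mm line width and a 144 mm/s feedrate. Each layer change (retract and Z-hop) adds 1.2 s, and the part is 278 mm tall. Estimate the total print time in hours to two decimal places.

5.53 hours

Bead cross-section = 0.15 × 0.78 = 0.117 mm².
Path length: 298000 mm³ / 0.117 mm² → 2547008.5 mm.
Print-move time = 2547008.5 / 144, so 17687.6 s.
Layers = ⌈278/0.15⌉ = 1854.
Z-hop total = 1854 × 1.2, so 2224.8 s.
Total = 17687.6 + 2224.8 = 19912.4 s = 5.53 hours.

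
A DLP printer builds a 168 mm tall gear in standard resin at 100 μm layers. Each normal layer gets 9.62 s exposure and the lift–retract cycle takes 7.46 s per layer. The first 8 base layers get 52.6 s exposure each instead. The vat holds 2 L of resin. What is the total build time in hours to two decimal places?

Layers = ⌈168/0.1⌉ = 1680.
Burn-in layers: 8 × (52.6 + 7.46) → 480.48 s.
Remaining layers: 1672 × (9.62 + 7.46) → 28557.76 s.
Sum: 480.48 + 28557.76 = 29038.24 s → 8.07 hours.

8.07 hours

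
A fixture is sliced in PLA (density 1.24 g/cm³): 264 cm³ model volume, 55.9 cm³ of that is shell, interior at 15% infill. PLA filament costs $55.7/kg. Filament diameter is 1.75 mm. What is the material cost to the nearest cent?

$6.02

Volume inside the shell = 264 − 55.9, so 208.1 cm³.
Infill deposited: 0.15 × 208.1 → 31.215 cm³.
Deposited volume: 55.9 + 31.215 → 87.115 cm³.
Mass = 87.115 × 1.24 = 108.0226 g.
At $55.7/kg: 108.0226/1000 × 55.7 = $6.02.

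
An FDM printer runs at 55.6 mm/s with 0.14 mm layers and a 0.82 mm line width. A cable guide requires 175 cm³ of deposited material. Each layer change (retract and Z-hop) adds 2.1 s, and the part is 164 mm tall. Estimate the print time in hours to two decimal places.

Bead cross-section = 0.14 × 0.82 = 0.1148 mm².
Path length: 175000 mm³ / 0.1148 mm² → 1524390.2 mm.
Print-move time = 1524390.2 / 55.6, so 27417.1 s.
Number of layers: 164 / 0.14 → 1172 (rounded up).
Layer-change overhead = 1172 × 2.1 = 2461.2 s.
Total = 27417.1 + 2461.2 = 29878.3 s = 8.30 hours.

8.30 hours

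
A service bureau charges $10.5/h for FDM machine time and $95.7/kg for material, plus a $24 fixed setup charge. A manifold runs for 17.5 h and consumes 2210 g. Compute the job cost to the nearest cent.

$419.25

Machine cost = 10.5 × 17.5 = $183.75.
Material cost: 95.7 × 2210/1000 → $211.497.
Adding setup: 183.75 + 211.497 + 24 → 419.247 ≈ $419.25.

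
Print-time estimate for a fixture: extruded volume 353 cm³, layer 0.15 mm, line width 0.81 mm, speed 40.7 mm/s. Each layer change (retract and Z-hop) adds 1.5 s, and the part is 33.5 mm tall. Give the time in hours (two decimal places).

Extrusion cross-section = 0.15 × 0.81, so 0.1215 mm².
Path length: 353000 mm³ / 0.1215 mm² → 2905349.8 mm.
Time extruding = 2905349.8 / 40.7 = 71384.5 s.
Layer count = ceil(33.5 / 0.15) = 224.
Layer-change overhead = 224 × 1.5 = 336 s.
Total = 71384.5 + 336 = 71720.5 s = 19.92 hours.

19.92 hours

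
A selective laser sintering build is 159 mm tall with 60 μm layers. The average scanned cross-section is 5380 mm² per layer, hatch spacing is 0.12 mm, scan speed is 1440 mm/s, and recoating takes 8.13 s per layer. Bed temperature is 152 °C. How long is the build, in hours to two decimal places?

28.90 hours

Layers = ⌈159/0.06⌉ = 2650.
Hatch length per layer = 5380 / 0.12, so 44833.3 mm.
Laser time per layer = 44833.3 / 1440 = 31.1342 s.
Per-layer time = 31.1342 + 8.13 = 39.2642 s.
Build time = 2650 × 39.2642 = 104050.13 s = 28.90 hours.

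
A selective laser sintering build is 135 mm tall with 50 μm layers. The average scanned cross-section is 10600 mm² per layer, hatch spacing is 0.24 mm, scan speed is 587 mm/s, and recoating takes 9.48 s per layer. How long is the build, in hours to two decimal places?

63.54 hours

Layers = ⌈135/0.05⌉ = 2700.
Scan path per layer = 10600 / 0.24, so 44166.7 mm.
Per-layer scan time = 44166.7 / 587 = 75.2414 s.
Layer cycle = 75.2414 + 9.48, so 84.7214 s.
Build time = 2700 × 84.7214 = 228747.78 s = 63.54 hours.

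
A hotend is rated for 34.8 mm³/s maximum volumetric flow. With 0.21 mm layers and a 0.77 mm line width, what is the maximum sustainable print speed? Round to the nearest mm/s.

Bead cross-section: 0.21 × 0.77 → 0.1617 mm².
v_max = Q/A = 34.8/0.1617 = 215.21 mm/s → 215 mm/s.

215 mm/s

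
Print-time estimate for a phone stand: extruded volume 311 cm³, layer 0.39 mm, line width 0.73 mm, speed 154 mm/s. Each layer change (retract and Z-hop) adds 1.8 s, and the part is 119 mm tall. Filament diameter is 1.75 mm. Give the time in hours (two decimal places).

2.12 hours

Bead cross-section: 0.39 × 0.73 → 0.2847 mm².
Total extruded path = 311000/0.2847 = 1092377.9 mm.
Print-move time = 1092377.9 / 154 = 7093.4 s.
Layers = ⌈119/0.39⌉ = 306.
Layer-change overhead = 306 × 1.8 = 550.8 s.
Altogether 7093.4 + 550.8 = 7644.2 s, i.e. 2.12 hours.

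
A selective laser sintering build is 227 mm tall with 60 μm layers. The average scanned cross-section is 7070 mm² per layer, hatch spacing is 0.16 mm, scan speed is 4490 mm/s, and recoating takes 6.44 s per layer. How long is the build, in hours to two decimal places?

Layer count = ceil(227 / 0.06) = 3784.
Hatch length per layer = 7070 / 0.16 = 44187.5 mm.
Laser time per layer = 44187.5 / 4490 = 9.8413 s.
Layer cycle = 9.8413 + 6.44, so 16.2813 s.
Total: 3784 × 16.2813 s = 61608.4392 s → 17.11 hours.

17.11 hours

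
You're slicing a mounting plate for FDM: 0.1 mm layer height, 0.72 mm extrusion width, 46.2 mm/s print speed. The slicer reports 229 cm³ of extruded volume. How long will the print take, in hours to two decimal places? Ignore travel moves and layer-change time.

Line area: 0.1 × 0.72 → 0.072 mm².
Path length: 229000 mm³ / 0.072 mm² → 3180555.6 mm.
Time extruding = 3180555.6 / 46.2, so 68843.2 s.
68843.2 s = 19.12 hours.

19.12 hours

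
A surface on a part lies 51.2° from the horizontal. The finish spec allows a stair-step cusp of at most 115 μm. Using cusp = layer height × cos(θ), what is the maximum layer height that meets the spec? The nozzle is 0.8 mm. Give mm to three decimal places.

t = h_c / cos θ = 0.115 / 0.6266 = 0.184 mm.

0.184 mm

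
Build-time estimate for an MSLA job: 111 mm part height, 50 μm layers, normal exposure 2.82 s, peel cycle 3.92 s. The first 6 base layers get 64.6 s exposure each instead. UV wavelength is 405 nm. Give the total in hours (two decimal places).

4.26 hours

Number of layers: 111 / 0.05 → 2220 (rounded up).
Base layers = 6 × (64.6 + 3.92) = 411.12 s.
Normal layers = 2214 × (2.82 + 3.92), so 14922.36 s.
Sum: 411.12 + 14922.36 = 15333.48 s → 4.26 hours.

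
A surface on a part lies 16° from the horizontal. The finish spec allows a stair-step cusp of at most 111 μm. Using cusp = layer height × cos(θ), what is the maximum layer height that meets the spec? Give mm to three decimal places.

t = h_c / cos θ = 0.111 / 0.9613 = 0.115 mm.

0.115 mm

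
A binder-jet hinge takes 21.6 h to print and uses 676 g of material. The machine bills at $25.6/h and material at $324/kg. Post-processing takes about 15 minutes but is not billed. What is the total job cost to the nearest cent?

Machine cost = 25.6 × 21.6, so $552.96.
Material charge = 324 × 676/1000 = $219.024.
Job cost: 552.96 + 219.024 = 771.984 ≈ $771.98.

$771.98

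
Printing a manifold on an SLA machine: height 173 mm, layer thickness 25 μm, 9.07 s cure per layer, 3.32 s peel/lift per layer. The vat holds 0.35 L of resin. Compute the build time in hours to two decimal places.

23.82 hours

Layers = ⌈173/0.025⌉ = 6920.
Per-layer time: 9.07 + 3.32 → 12.39 s.
Total = 6920 × 12.39 = 85738.8 s = 23.82 hours.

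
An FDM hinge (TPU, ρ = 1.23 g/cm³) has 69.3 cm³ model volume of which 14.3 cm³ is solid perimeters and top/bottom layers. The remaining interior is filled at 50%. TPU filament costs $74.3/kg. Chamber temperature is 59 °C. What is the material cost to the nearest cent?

$3.82

Infill region = 69.3 − 14.3 = 55 cm³.
Infill volume: 0.50 × 55 → 27.5 cm³.
Deposited volume: 14.3 + 27.5 → 41.8 cm³.
Mass = 41.8 × 1.23, so 51.414 g.
Cost = 51.414 g / 1000 × $74.3/kg = $3.82.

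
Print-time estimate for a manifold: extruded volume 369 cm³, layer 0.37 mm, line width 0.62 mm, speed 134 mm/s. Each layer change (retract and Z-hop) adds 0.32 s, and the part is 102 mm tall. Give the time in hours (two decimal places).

3.36 hours

Bead cross-section: 0.37 × 0.62 → 0.2294 mm².
Path length: 369000 mm³ / 0.2294 mm² → 1608544 mm.
Time extruding = 1608544 / 134, so 12004.1 s.
Layer count = ceil(102 / 0.37) = 276.
Layer-change overhead: 276 × 0.32 → 88.32 s.
Altogether 12004.1 + 88.32 = 12092.42 s, i.e. 3.36 hours.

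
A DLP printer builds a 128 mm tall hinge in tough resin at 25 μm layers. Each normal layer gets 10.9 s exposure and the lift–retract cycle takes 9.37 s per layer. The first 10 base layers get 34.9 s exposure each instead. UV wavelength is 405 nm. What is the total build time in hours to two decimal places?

28.90 hours

Number of layers: 128 / 0.025 → 5120 (rounded up).
Bottom layers: 10 × (34.9 + 9.37) → 442.7 s.
Remaining layers = 5110 × (10.9 + 9.37), so 103579.7 s.
Sum: 442.7 + 103579.7 = 104022.4 s → 28.90 hours.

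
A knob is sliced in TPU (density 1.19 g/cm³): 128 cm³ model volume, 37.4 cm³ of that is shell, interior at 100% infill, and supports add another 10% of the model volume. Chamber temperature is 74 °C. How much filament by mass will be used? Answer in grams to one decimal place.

167.6 g

Infill region: 128 − 37.4 → 90.6 cm³.
Deposited infill = 1.00 × 90.6, so 90.6 cm³.
Support = 0.10 × 128, so 12.8 cm³.
Deposited volume = 37.4 + 90.6 + 12.8 = 140.8 cm³.
Mass = 140.8 × 1.19, so 167.552 g.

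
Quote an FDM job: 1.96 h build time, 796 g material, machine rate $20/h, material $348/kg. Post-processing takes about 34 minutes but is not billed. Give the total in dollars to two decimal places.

Machine cost = 20 × 1.96, so $39.20.
Material cost: 348 × 796/1000 → $277.008.
Job cost: 39.20 + 277.008 = 316.208 ≈ $316.21.

$316.21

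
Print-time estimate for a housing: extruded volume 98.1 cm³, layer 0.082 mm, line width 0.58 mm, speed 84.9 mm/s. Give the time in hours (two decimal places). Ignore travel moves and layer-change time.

6.75 hours

Line area = 0.082 × 0.58 = 0.04756 mm².
Total extruded path = 98100/0.04756 = 2062657.7 mm.
Print-move time = 2062657.7 / 84.9 = 24295.1 s.
In the requested units: 24295.1 s = 6.75 hours.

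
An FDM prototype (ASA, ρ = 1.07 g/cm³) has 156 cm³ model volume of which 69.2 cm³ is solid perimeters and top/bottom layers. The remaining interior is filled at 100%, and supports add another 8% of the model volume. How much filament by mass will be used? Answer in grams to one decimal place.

Infill region = 156 − 69.2, so 86.8 cm³.
Infill volume = 1.00 × 86.8, so 86.8 cm³.
Support = 0.08 × 156, so 12.48 cm³.
Total printed volume = 69.2 + 86.8 + 12.48 = 168.48 cm³.
Mass = 168.48 × 1.07, so 180.2736 g.

180.3 g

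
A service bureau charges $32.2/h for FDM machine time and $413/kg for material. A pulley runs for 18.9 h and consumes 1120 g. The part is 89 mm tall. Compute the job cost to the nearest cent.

$1071.14

Machine-time cost: 32.2 × 18.9 → $608.58.
Feedstock cost = 413 × 1120/1000 = $462.56.
Total = 608.58 + 462.56 = $1071.14.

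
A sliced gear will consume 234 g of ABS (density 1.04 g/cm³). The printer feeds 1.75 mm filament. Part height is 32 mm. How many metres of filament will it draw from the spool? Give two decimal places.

93.54 m

Volume = 234 g / 1.04 g·cm⁻³ = 225 cm³ = 225000 mm³.
Filament cross-section = π × (1.75/2)² = 2.4053 mm².
Length = 225000 / 2.4053 = 93543.42 mm = 93.54 m.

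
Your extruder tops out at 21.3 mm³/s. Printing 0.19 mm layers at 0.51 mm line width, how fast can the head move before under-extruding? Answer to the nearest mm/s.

220 mm/s

A: 0.19 × 0.51 → 0.0969 mm².
v_max = Q/A = 21.3/0.0969 = 219.81 mm/s → 220 mm/s.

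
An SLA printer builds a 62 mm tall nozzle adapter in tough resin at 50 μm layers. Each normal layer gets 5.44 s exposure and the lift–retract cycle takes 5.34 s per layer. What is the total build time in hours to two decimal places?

3.71 hours

Layers = ⌈62/0.05⌉ = 1240.
Cycle time = 5.44 + 5.34, so 10.78 s.
Build time: 1240 × 10.78 s = 13367.2 s, i.e. 3.71 hours.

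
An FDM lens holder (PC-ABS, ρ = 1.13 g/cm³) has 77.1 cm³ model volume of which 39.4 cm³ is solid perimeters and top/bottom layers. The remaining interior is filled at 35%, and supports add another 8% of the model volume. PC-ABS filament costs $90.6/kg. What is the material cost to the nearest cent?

$6.02

Interior volume = 77.1 − 39.4, so 37.7 cm³.
Infill deposited: 0.35 × 37.7 → 13.195 cm³.
Support = 0.08 × 77.1 = 6.168 cm³.
Total extruded = 39.4 + 13.195 + 6.168, so 58.763 cm³.
Mass: 58.763 × 1.13 → 66.40219 g.
Cost = 66.40219 g / 1000 × $90.6/kg = $6.02.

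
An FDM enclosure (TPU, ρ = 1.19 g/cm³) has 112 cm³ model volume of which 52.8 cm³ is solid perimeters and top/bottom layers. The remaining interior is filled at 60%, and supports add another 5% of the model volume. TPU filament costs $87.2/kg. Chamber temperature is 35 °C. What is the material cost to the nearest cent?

Interior volume = 112 − 52.8, so 59.2 cm³.
Deposited infill = 0.60 × 59.2 = 35.52 cm³.
Support = 0.05 × 112, so 5.6 cm³.
Total printed volume: 52.8 + 35.52 + 5.6 → 93.92 cm³.
Mass = 93.92 × 1.19, so 111.7648 g.
At $87.2/kg: 111.7648/1000 × 87.2 = $9.75.

$9.75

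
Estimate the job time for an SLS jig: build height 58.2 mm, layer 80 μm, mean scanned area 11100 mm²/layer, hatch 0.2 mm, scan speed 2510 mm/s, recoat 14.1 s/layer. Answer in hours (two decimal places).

Number of layers: 58.2 / 0.08 → 728 (rounded up).
Hatch length per layer = 11100 / 0.2, so 55500 mm.
Scan time per layer = 55500 / 2510, so 22.1116 s.
Per-layer time = 22.1116 + 14.1, so 36.2116 s.
Build time = 728 × 36.2116 = 26362.0448 s = 7.32 hours.

7.32 hours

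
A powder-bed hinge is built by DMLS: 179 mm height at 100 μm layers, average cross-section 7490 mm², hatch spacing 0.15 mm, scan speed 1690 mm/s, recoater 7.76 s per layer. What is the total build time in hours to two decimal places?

Layers = ⌈179/0.1⌉ = 1790.
Scan path per layer = 7490 / 0.15, so 49933.3 mm.
Scan time per layer: 49933.3 / 1690 → 29.5463 s.
Time per layer: 29.5463 + 7.76 → 37.3063 s.
Build time = 1790 × 37.3063 = 66778.277 s = 18.55 hours.

18.55 hours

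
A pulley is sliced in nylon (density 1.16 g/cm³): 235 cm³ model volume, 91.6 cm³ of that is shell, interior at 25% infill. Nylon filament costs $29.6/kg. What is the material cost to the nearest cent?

$4.38

Interior volume = 235 − 91.6 = 143.4 cm³.
Deposited infill = 0.25 × 143.4 = 35.85 cm³.
Deposited volume = 91.6 + 35.85, so 127.45 cm³.
Mass = 127.45 × 1.16 = 147.842 g.
Cost = 147.842 g / 1000 × $29.6/kg = $4.38.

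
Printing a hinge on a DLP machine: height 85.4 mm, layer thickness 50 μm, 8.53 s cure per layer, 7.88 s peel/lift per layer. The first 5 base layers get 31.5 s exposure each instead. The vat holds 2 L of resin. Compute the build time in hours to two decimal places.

Layer count = ceil(85.4 / 0.05) = 1708.
Base layers = 5 × (31.5 + 7.88), so 196.9 s.
Remaining layers = 1703 × (8.53 + 7.88) = 27946.23 s.
Total = 196.9 + 27946.23 = 28143.13 s = 7.82 hours.

7.82 hours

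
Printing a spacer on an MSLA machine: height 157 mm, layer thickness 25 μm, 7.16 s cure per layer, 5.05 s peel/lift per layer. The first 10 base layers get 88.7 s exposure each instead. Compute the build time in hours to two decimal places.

21.53 hours

Number of layers: 157 / 0.025 → 6280 (rounded up).
Bottom layers = 10 × (88.7 + 5.05) = 937.5 s.
Regular layers = 6270 × (7.16 + 5.05), so 76556.7 s.
Total = 937.5 + 76556.7 = 77494.2 s = 21.53 hours.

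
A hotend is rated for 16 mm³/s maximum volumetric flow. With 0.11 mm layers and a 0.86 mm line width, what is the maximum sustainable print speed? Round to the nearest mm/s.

169 mm/s

Bead cross-section = 0.11 × 0.86, so 0.0946 mm².
v_max = Q/A = 16/0.0946 = 169.13 mm/s → 169 mm/s.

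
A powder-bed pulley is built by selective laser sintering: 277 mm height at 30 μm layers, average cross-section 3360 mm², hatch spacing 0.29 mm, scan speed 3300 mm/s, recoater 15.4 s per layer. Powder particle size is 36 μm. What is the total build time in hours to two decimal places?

Number of layers: 277 / 0.03 → 9234 (rounded up).
Per-layer scan distance = 3360 / 0.29, so 11586.2 mm.
Scan time per layer: 11586.2 / 3300 → 3.511 s.
Layer cycle = 3.511 + 15.4, so 18.911 s.
Build time = 9234 × 18.911 = 174624.174 s = 48.51 hours.

48.51 hours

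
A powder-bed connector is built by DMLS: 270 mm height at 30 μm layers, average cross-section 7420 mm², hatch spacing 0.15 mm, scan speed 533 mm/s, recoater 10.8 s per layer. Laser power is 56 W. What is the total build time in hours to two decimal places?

Number of layers: 270 / 0.03 → 9000 (rounded up).
Scan path per layer = 7420 / 0.15, so 49466.7 mm.
Scan time per layer: 49466.7 / 533 → 92.8081 s.
Time per layer: 92.8081 + 10.8 → 103.6081 s.
9000 layers × 103.6081 s/layer = 932472.9 s, i.e. 259.02 hours.

259.02 hours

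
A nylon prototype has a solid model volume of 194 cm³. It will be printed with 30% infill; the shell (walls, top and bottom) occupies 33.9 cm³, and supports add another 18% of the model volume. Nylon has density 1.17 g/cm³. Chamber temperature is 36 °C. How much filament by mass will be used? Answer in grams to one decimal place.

Volume inside the shell: 194 − 33.9 → 160.1 cm³.
Infill volume = 0.30 × 160.1, so 48.03 cm³.
Support = 0.18 × 194, so 34.92 cm³.
Deposited volume: 33.9 + 48.03 + 34.92 → 116.85 cm³.
Mass = 116.85 × 1.17 = 136.7145 g.

136.7 g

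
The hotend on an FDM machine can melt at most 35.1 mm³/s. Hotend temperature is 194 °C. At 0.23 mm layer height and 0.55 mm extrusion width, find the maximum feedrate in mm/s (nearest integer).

277 mm/s

Bead cross-section: 0.23 × 0.55 → 0.1265 mm².
Max speed = 35.1 / 0.1265 = 277.47 ≈ 277 mm/s.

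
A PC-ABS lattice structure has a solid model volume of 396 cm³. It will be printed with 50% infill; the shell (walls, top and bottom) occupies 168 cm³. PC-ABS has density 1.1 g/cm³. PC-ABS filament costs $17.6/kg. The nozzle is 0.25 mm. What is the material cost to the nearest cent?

$5.46

Infill region: 396 − 168 → 228 cm³.
Infill deposited = 0.50 × 228, so 114 cm³.
Total extruded = 168 + 114, so 282 cm³.
Mass = 282 × 1.1 = 310.2 g.
At $17.6/kg: 310.2/1000 × 17.6 = $5.46.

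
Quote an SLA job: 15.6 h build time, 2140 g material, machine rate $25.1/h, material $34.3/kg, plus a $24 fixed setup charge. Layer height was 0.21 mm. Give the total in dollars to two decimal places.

Machine-time cost = 25.1 × 15.6, so $391.56.
Feedstock cost = 34.3 × 2140/1000 = $73.402.
Adding setup: 391.56 + 73.402 + 24 → 488.962 ≈ $488.96.

$488.96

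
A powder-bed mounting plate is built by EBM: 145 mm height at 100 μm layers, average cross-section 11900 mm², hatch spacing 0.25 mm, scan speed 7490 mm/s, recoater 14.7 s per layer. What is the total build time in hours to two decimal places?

8.48 hours

Layers = ⌈145/0.1⌉ = 1450.
Per-layer scan distance = 11900 / 0.25 = 47600 mm.
Per-layer scan time = 47600 / 7490 = 6.3551 s.
Layer cycle = 6.3551 + 14.7, so 21.0551 s.
Build time = 1450 × 21.0551 = 30529.895 s = 8.48 hours.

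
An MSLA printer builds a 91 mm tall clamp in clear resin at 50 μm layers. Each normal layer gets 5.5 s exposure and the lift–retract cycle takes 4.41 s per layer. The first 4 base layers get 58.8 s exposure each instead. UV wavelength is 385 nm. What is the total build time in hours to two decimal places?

5.07 hours

Layer count = ceil(91 / 0.05) = 1820.
Base layers = 4 × (58.8 + 4.41) = 252.84 s.
Regular layers = 1816 × (5.5 + 4.41) = 17996.56 s.
Sum: 252.84 + 17996.56 = 18249.4 s → 5.07 hours.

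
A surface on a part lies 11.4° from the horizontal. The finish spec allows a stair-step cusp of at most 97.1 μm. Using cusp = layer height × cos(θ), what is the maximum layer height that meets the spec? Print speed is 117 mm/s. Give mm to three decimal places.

Layer height = cusp / cos(11.4°) = 0.0971 / 0.9803 = 0.099 mm.

0.099 mm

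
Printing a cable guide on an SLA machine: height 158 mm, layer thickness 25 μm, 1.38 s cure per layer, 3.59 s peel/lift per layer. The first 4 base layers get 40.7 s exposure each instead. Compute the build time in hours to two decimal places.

8.77 hours

Number of layers: 158 / 0.025 → 6320 (rounded up).
Bottom layers = 4 × (40.7 + 3.59) = 177.16 s.
Remaining layers: 6316 × (1.38 + 3.59) → 31390.52 s.
Total = 177.16 + 31390.52 = 31567.68 s = 8.77 hours.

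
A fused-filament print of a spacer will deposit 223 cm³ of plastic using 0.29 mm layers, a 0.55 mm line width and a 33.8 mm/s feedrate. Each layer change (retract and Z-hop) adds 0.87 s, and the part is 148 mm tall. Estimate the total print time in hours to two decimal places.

11.61 hours

Bead cross-section: 0.29 × 0.55 → 0.1595 mm².
Toolpath length = 223 cm³ / 0.1595 mm² = 223000 / 0.1595 = 1398119.1 mm.
Time extruding: 1398119.1 / 33.8 → 41364.5 s.
Layer count = ceil(148 / 0.29) = 511.
Z-hop total: 511 × 0.87 → 444.57 s.
Total = 41364.5 + 444.57 = 41809.07 s = 11.61 hours.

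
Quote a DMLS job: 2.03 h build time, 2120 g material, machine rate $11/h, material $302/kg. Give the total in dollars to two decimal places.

Time charge: 11 × 2.03 → $22.33.
Feedstock cost: 302 × 2120/1000 → $640.24.
Total = 22.33 + 640.24 = $662.57.

$662.57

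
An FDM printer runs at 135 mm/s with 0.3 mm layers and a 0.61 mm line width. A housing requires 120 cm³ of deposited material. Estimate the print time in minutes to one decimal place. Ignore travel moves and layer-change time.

Bead cross-section = 0.3 × 0.61, so 0.183 mm².
Total extruded path = 120000/0.183 = 655737.7 mm.
Time extruding = 655737.7 / 135, so 4857.3 s.
That's 4857.3 s → 81.0 minutes.

81.0 minutes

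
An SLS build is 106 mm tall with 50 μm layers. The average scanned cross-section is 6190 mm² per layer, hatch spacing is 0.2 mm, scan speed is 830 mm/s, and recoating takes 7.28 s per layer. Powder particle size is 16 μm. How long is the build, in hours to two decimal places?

Number of layers: 106 / 0.05 → 2120 (rounded up).
Scan path per layer = 6190 / 0.2 = 30950 mm.
Per-layer scan time = 30950 / 830 = 37.2892 s.
Per-layer time: 37.2892 + 7.28 → 44.5692 s.
Build time = 2120 × 44.5692 = 94486.704 s = 26.25 hours.

26.25 hours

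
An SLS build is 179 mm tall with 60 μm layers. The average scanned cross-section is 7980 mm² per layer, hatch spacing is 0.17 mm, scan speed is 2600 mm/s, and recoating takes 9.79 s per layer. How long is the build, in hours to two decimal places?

23.08 hours

Number of layers: 179 / 0.06 → 2984 (rounded up).
Hatch length per layer = 7980 / 0.17, so 46941.2 mm.
Scan time per layer = 46941.2 / 2600 = 18.0543 s.
Layer cycle = 18.0543 + 9.79, so 27.8443 s.
2984 layers × 27.8443 s/layer = 83087.3912 s, i.e. 23.08 hours.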